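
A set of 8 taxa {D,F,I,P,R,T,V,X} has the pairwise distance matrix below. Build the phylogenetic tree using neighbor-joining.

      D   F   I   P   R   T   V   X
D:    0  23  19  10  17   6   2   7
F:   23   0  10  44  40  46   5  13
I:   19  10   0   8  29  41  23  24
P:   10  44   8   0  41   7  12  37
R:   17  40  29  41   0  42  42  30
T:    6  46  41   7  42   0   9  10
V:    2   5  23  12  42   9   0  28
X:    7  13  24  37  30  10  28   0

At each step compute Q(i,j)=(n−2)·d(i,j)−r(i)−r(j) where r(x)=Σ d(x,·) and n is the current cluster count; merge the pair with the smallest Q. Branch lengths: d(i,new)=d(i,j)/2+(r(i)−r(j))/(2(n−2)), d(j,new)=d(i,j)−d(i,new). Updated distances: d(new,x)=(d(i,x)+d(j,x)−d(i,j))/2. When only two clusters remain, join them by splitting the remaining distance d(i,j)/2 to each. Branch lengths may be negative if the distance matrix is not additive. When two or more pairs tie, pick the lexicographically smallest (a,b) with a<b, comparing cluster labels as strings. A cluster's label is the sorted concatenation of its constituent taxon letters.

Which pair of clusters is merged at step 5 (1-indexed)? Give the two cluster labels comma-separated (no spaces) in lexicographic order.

DPT,X

step 1: merge (P,T) at d=7, Q=-278; branch lengths P→10/3, T→11/3; new cluster PT
  updated: d(D,PT)=9/2, d(F,PT)=83/2, d(I,PT)=21, d(PT,R)=38, d(PT,V)=7, d(PT,X)=20
step 2: merge (F,V) at d=5, Q=-429/2; branch lengths F→101/20, V→-1/20; new cluster FV
  updated: d(D,FV)=10, d(FV,I)=14, d(FV,PT)=87/4, d(FV,R)=77/2, d(FV,X)=18
step 3: merge (FV,I) at d=14, Q=-613/4; branch lengths FV→205/32, I→243/32; new cluster FIV
  updated: d(D,FIV)=15/2, d(FIV,PT)=115/8, d(FIV,R)=107/4, d(FIV,X)=14
step 4: merge (D,PT) at d=9/2, Q=-795/8; branch lengths D→-73/16, PT→145/16; new cluster DPT
  updated: d(DPT,FIV)=139/16, d(DPT,R)=101/4, d(DPT,X)=45/4
step 5: merge (DPT,X) at d=45/4, Q=-1247/16; branch lengths DPT→199/64, X→521/64; new cluster DPTX
  updated: d(DPTX,FIV)=183/32, d(DPTX,R)=22
step 6: merge (DPTX,FIV) at d=183/32, Q=-1743/32; branch lengths DPTX→31/64, FIV→335/64; new cluster DFIPTVX
  updated: d(DFIPTVX,R)=1377/64
step 7: merge (DFIPTVX,R) at d=1377/64; branch lengths DFIPTVX→1377/128, R→1377/128; new cluster DFIPRTVX
final tree: ((((D:-73/16,(P:10/3,T:11/3):145/16):199/64,X:521/64):31/64,((F:101/20,V:-1/20):205/32,I:243/32):335/64):1377/128,R:1377/128)
total length: 4415/64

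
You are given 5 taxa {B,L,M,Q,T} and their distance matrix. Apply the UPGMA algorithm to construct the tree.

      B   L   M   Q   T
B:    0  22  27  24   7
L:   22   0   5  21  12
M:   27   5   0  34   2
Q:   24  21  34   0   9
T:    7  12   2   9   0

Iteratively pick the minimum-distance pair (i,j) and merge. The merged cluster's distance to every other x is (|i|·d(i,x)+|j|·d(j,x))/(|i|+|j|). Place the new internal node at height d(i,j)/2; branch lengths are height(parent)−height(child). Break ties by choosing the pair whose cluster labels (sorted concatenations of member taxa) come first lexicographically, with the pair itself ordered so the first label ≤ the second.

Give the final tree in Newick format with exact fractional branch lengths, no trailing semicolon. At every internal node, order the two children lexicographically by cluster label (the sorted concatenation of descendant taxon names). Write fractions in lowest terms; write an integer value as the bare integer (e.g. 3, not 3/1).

step 1: merge (M,T) at d=2; branch lengths M→1, T→1; new cluster MT
  updated: d(B,MT)=17, d(L,MT)=17/2, d(MT,Q)=43/2
step 2: merge (L,MT) at d=17/2; branch lengths L→17/4, MT→13/4; new cluster LMT
  updated: d(B,LMT)=56/3, d(LMT,Q)=64/3
step 3: merge (B,LMT) at d=56/3; branch lengths B→28/3, LMT→61/12; new cluster BLMT
  updated: d(BLMT,Q)=22
step 4: merge (BLMT,Q) at d=22; branch lengths BLMT→5/3, Q→11; new cluster BLMQT
final tree: ((B:28/3,(L:17/4,(M:1,T:1):13/4):61/12):5/3,Q:11)
total length: 439/12

((B:28/3,(L:17/4,(M:1,T:1):13/4):61/12):5/3,Q:11)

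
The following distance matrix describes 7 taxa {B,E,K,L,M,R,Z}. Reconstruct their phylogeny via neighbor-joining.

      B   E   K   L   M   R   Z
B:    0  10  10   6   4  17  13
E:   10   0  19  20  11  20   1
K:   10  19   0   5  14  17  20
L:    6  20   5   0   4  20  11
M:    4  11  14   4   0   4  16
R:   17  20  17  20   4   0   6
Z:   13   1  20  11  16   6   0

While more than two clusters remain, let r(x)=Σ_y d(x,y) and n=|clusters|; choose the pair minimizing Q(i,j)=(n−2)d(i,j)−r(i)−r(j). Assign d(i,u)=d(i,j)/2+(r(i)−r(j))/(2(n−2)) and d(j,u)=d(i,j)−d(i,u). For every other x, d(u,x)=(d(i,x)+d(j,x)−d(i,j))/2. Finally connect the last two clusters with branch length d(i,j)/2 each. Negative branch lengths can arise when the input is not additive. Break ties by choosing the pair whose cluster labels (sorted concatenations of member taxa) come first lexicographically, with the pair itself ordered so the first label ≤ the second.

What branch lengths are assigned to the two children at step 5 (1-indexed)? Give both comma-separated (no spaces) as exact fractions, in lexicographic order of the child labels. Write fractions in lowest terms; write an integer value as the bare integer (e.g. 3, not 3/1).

43/16,117/16

iteration 1: select E,Z (d=1, Q=-143); attach at lengths (19/10, -9/10); label the merged cluster EZ
  updated: d(B,EZ)=11, d(EZ,K)=19, d(EZ,L)=15, d(EZ,M)=13, d(EZ,R)=25/2
iteration 2: select K,L (d=5, Q=-95); attach at lengths (35/8, 5/8); label the merged cluster KL
  updated: d(B,KL)=11/2, d(EZ,KL)=29/2, d(KL,M)=13/2, d(KL,R)=16
iteration 3: select M,R (d=4, Q=-65); attach at lengths (-5/3, 17/3); label the merged cluster MR
  updated: d(B,MR)=17/2, d(EZ,MR)=43/4, d(KL,MR)=37/4
iteration 4: select B,KL (d=11/2, Q=-173/4); attach at lengths (27/16, 61/16); label the merged cluster BKL
  updated: d(BKL,EZ)=10, d(BKL,MR)=49/8
iteration 5: select BKL,EZ (d=10, Q=-215/8); attach at lengths (43/16, 117/16); label the merged cluster BEKLZ
  updated: d(BEKLZ,MR)=55/16
iteration 6: select BEKLZ,MR (d=55/16); attach at lengths (55/32, 55/32); label the merged cluster BEKLMRZ
final tree: (((B:27/16,(K:35/8,L:5/8):61/16):43/16,(E:19/10,Z:-9/10):117/16):55/32,(M:-5/3,R:17/3):55/32)
total length: 463/16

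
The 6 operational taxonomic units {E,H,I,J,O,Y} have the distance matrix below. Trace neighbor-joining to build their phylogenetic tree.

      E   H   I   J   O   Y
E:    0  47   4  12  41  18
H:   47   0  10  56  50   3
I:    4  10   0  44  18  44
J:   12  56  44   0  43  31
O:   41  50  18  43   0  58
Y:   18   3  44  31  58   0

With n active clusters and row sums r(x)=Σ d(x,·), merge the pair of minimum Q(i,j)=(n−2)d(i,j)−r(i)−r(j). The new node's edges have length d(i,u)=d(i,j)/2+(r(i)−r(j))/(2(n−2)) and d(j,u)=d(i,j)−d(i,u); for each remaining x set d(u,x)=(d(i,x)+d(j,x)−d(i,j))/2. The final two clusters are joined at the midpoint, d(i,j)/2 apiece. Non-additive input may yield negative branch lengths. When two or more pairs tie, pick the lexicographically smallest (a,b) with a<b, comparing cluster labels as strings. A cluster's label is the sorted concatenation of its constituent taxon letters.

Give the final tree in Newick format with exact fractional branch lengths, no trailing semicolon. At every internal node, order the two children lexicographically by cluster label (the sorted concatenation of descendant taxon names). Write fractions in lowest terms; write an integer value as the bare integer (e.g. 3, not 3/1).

iteration 1: select H,Y (d=3, Q=-308); attach at lengths (3, 0); label the merged cluster HY
  updated: d(E,HY)=31, d(HY,I)=51/2, d(HY,J)=42, d(HY,O)=105/2
iteration 2: select E,J (d=12, Q=-193); attach at lengths (-17/6, 89/6); label the merged cluster EJ
  updated: d(EJ,HY)=61/2, d(EJ,I)=18, d(EJ,O)=36
iteration 3: select EJ,HY (d=61/2, Q=-132); attach at lengths (37/4, 85/4); label the merged cluster EHJY
  updated: d(EHJY,I)=13/2, d(EHJY,O)=29
iteration 4: select EHJY,I (d=13/2, Q=-107/2); attach at lengths (35/4, -9/4); label the merged cluster EHIJY
  updated: d(EHIJY,O)=81/4
iteration 5: select EHIJY,O (d=81/4); attach at lengths (81/8, 81/8); label the merged cluster EHIJOY
final tree: ((((E:-17/6,J:89/6):37/4,(H:3,Y:0):85/4):35/4,I:-9/4):81/8,O:81/8)
total length: 289/4

((((E:-17/6,J:89/6):37/4,(H:3,Y:0):85/4):35/4,I:-9/4):81/8,O:81/8)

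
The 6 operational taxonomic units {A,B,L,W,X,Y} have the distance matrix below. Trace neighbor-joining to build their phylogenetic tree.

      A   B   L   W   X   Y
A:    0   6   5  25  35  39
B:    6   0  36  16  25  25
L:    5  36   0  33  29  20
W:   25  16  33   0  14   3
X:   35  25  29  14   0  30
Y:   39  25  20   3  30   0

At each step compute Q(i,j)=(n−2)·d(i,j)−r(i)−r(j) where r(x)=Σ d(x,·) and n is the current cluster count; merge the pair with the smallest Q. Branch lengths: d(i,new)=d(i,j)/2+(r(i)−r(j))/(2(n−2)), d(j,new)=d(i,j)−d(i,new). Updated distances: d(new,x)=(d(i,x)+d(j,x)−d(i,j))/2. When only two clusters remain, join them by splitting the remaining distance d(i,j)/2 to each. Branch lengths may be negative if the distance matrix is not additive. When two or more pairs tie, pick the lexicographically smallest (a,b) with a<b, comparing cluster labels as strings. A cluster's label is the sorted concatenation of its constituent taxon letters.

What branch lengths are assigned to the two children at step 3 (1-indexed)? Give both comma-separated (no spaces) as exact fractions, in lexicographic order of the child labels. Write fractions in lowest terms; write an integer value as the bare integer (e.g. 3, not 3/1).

191/16,105/16

1. join A+L (d=5, Q=-213) ⇒ AL; edges |A|=7/8, |L|=33/8
  updated: d(AL,B)=37/2, d(AL,W)=53/2, d(AL,X)=59/2, d(AL,Y)=27
2. join W+Y (d=3, Q=-271/2) ⇒ WY; edges |W|=-11/4, |Y|=23/4
  updated: d(AL,WY)=101/4, d(B,WY)=19, d(WY,X)=41/2
3. join AL+B (d=37/2, Q=-395/4) ⇒ ABL; edges |AL|=191/16, |B|=105/16
  updated: d(ABL,WY)=103/8, d(ABL,X)=18
4. join ABL+WY (d=103/8, Q=-411/8) ⇒ ABLWY; edges |ABL|=83/16, |WY|=123/16
  updated: d(ABLWY,X)=205/16
5. join ABLWY+X (d=205/16) ⇒ ABLWXY; edges |ABLWY|=205/32, |X|=205/32
final tree: ((((A:7/8,L:33/8):191/16,B:105/16):83/16,(W:-11/4,Y:23/4):123/16):205/32,X:205/32)
total length: 835/16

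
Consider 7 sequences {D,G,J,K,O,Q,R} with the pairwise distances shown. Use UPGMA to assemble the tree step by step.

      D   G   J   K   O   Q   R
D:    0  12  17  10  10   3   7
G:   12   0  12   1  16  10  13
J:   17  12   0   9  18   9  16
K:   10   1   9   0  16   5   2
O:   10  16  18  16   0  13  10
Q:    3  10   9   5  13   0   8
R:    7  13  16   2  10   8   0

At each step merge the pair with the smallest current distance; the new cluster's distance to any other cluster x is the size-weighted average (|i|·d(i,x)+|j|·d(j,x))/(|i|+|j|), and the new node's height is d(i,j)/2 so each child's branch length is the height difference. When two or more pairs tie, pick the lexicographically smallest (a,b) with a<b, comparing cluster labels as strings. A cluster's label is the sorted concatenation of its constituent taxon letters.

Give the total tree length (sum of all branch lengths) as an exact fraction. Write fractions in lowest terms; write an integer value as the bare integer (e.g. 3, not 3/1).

1813/60

iteration 1: select G,K (d=1); attach at lengths (1/2, 1/2); label the merged cluster GK
  updated: d(D,GK)=11, d(GK,J)=21/2, d(GK,O)=16, d(GK,Q)=15/2, d(GK,R)=15/2
iteration 2: select D,Q (d=3); attach at lengths (3/2, 3/2); label the merged cluster DQ
  updated: d(DQ,GK)=37/4, d(DQ,J)=13, d(DQ,O)=23/2, d(DQ,R)=15/2
iteration 3: select DQ,R (d=15/2); attach at lengths (9/4, 15/4); label the merged cluster DQR
  updated: d(DQR,GK)=26/3, d(DQR,J)=14, d(DQR,O)=11
iteration 4: select DQR,GK (d=26/3); attach at lengths (7/12, 23/6); label the merged cluster DGKQR
  updated: d(DGKQR,J)=63/5, d(DGKQR,O)=13
iteration 5: select DGKQR,J (d=63/5); attach at lengths (59/30, 63/10); label the merged cluster DGJKQR
  updated: d(DGJKQR,O)=83/6
iteration 6: select DGJKQR,O (d=83/6); attach at lengths (37/60, 83/12); label the merged cluster DGJKOQR
final tree: (((((D:3/2,Q:3/2):9/4,R:15/4):7/12,(G:1/2,K:1/2):23/6):59/30,J:63/10):37/60,O:83/12)
total length: 1813/60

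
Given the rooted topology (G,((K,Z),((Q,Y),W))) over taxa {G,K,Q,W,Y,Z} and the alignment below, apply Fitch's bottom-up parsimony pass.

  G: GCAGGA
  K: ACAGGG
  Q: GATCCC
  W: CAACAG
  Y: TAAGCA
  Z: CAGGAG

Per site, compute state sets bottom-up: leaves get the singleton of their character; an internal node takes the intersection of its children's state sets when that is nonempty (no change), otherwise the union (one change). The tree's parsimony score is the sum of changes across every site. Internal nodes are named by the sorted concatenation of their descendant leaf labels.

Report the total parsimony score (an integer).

[col 0] KZ: children K:{A}, Z:{C} ∪→ {A,C}; cost 1
[col 0] QY: children Q:{G}, Y:{T} ∪→ {G,T}; cost 1
[col 0] QWY: children QY:{G,T}, W:{C} ∪→ {C,G,T}; cost 1
[col 0] KQWYZ: children KZ:{A,C}, QWY:{C,G,T} ∩→ {C}; cost 0
[col 0] GKQWYZ: children G:{G}, KQWYZ:{C} ∪→ {C,G}; cost 1
[col 1] KZ: children K:{C}, Z:{A} ∪→ {A,C}; cost 1
[col 1] QY: children Q:{A}, Y:{A} ∩→ {A}; cost 0
[col 1] QWY: children QY:{A}, W:{A} ∩→ {A}; cost 0
[col 1] KQWYZ: children KZ:{A,C}, QWY:{A} ∩→ {A}; cost 0
[col 1] GKQWYZ: children G:{C}, KQWYZ:{A} ∪→ {A,C}; cost 1
[col 2] KZ: children K:{A}, Z:{G} ∪→ {A,G}; cost 1
[col 2] QY: children Q:{T}, Y:{A} ∪→ {A,T}; cost 1
[col 2] QWY: children QY:{A,T}, W:{A} ∩→ {A}; cost 0
[col 2] KQWYZ: children KZ:{A,G}, QWY:{A} ∩→ {A}; cost 0
[col 2] GKQWYZ: children G:{A}, KQWYZ:{A} ∩→ {A}; cost 0
[col 3] KZ: children K:{G}, Z:{G} ∩→ {G}; cost 0
[col 3] QY: children Q:{C}, Y:{G} ∪→ {C,G}; cost 1
[col 3] QWY: children QY:{C,G}, W:{C} ∩→ {C}; cost 0
[col 3] KQWYZ: children KZ:{G}, QWY:{C} ∪→ {C,G}; cost 1
[col 3] GKQWYZ: children G:{G}, KQWYZ:{C,G} ∩→ {G}; cost 0
[col 4] KZ: children K:{G}, Z:{A} ∪→ {A,G}; cost 1
[col 4] QY: children Q:{C}, Y:{C} ∩→ {C}; cost 0
[col 4] QWY: children QY:{C}, W:{A} ∪→ {A,C}; cost 1
[col 4] KQWYZ: children KZ:{A,G}, QWY:{A,C} ∩→ {A}; cost 0
[col 4] GKQWYZ: children G:{G}, KQWYZ:{A} ∪→ {A,G}; cost 1
[col 5] KZ: children K:{G}, Z:{G} ∩→ {G}; cost 0
[col 5] QY: children Q:{C}, Y:{A} ∪→ {A,C}; cost 1
[col 5] QWY: children QY:{A,C}, W:{G} ∪→ {A,C,G}; cost 1
[col 5] KQWYZ: children KZ:{G}, QWY:{A,C,G} ∩→ {G}; cost 0
[col 5] GKQWYZ: children G:{A}, KQWYZ:{G} ∪→ {A,G}; cost 1
per-site changes: [4, 2, 2, 2, 3, 3]; total = 16

16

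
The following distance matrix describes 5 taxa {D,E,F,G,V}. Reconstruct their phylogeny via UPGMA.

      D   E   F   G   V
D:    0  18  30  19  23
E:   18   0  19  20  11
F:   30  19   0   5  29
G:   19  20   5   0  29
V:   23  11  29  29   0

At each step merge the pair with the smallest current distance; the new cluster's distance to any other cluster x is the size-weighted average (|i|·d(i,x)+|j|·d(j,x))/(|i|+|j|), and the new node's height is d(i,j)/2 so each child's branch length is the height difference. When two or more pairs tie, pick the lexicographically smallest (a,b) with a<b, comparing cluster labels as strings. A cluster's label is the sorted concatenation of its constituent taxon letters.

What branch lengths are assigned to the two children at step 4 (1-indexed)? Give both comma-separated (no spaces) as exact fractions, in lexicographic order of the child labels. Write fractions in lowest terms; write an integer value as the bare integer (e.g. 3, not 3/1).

23/12,29/3

iteration 1: select F,G (d=5); attach at lengths (5/2, 5/2); label the merged cluster FG
  updated: d(D,FG)=49/2, d(E,FG)=39/2, d(FG,V)=29
iteration 2: select E,V (d=11); attach at lengths (11/2, 11/2); label the merged cluster EV
  updated: d(D,EV)=41/2, d(EV,FG)=97/4
iteration 3: select D,EV (d=41/2); attach at lengths (41/4, 19/4); label the merged cluster DEV
  updated: d(DEV,FG)=73/3
iteration 4: select DEV,FG (d=73/3); attach at lengths (23/12, 29/3); label the merged cluster DEFGV
final tree: ((D:41/4,(E:11/2,V:11/2):19/4):23/12,(F:5/2,G:5/2):29/3)
total length: 511/12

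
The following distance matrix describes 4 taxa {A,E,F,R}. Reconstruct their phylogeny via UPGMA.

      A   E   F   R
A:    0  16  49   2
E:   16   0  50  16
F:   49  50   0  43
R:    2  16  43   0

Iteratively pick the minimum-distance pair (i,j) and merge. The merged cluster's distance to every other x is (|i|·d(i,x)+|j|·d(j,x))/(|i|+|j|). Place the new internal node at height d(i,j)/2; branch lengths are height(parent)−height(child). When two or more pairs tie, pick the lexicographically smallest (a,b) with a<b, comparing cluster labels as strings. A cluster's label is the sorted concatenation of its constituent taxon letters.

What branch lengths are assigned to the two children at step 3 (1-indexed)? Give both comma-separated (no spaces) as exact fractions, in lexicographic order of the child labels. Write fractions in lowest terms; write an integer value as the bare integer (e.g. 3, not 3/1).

47/3,71/3

step 1: merge (A,R) at d=2; branch lengths A→1, R→1; new cluster AR
  updated: d(AR,E)=16, d(AR,F)=46
step 2: merge (AR,E) at d=16; branch lengths AR→7, E→8; new cluster AER
  updated: d(AER,F)=142/3
step 3: merge (AER,F) at d=142/3; branch lengths AER→47/3, F→71/3; new cluster AEFR
final tree: (((A:1,R:1):7,E:8):47/3,F:71/3)
total length: 169/3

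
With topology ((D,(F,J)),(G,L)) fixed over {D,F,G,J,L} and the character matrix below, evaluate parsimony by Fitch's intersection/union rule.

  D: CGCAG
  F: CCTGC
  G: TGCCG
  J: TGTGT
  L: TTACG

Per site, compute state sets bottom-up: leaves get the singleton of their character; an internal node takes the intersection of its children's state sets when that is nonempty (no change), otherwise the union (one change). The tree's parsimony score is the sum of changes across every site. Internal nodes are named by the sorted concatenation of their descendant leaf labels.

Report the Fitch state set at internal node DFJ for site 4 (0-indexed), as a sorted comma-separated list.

site 0, node FJ: F={C} ∪ J={T} → {C,T} (+1)
site 0, node DFJ: D={C} ∩ FJ={C,T} → {C} (+0)
site 0, node GL: G={T} ∩ L={T} → {T} (+0)
site 0, node DFGJL: DFJ={C} ∪ GL={T} → {C,T} (+1)
site 1, node FJ: F={C} ∪ J={G} → {C,G} (+1)
site 1, node DFJ: D={G} ∩ FJ={C,G} → {G} (+0)
site 1, node GL: G={G} ∪ L={T} → {G,T} (+1)
site 1, node DFGJL: DFJ={G} ∩ GL={G,T} → {G} (+0)
site 2, node FJ: F={T} ∩ J={T} → {T} (+0)
site 2, node DFJ: D={C} ∪ FJ={T} → {C,T} (+1)
site 2, node GL: G={C} ∪ L={A} → {A,C} (+1)
site 2, node DFGJL: DFJ={C,T} ∩ GL={A,C} → {C} (+0)
site 3, node FJ: F={G} ∩ J={G} → {G} (+0)
site 3, node DFJ: D={A} ∪ FJ={G} → {A,G} (+1)
site 3, node GL: G={C} ∩ L={C} → {C} (+0)
site 3, node DFGJL: DFJ={A,G} ∪ GL={C} → {A,C,G} (+1)
site 4, node FJ: F={C} ∪ J={T} → {C,T} (+1)
site 4, node DFJ: D={G} ∪ FJ={C,T} → {C,G,T} (+1)
site 4, node GL: G={G} ∩ L={G} → {G} (+0)
site 4, node DFGJL: DFJ={C,G,T} ∩ GL={G} → {G} (+0)
per-site changes: [2, 2, 2, 2, 2]; total = 10

C,G,T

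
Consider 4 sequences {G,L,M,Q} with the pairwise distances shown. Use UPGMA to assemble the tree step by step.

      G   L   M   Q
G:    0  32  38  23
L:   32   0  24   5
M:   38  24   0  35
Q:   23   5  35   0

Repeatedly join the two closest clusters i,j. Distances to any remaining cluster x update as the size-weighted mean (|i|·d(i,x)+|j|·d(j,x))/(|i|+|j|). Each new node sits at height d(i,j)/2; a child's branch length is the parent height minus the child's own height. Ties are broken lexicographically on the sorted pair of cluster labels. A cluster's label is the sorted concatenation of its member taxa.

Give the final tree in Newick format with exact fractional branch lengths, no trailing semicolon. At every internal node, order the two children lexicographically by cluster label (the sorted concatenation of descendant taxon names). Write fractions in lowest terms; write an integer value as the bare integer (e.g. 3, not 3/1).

1. join L+Q (d=5) ⇒ LQ; edges |L|=5/2, |Q|=5/2
  updated: d(G,LQ)=55/2, d(LQ,M)=59/2
2. join G+LQ (d=55/2) ⇒ GLQ; edges |G|=55/4, |LQ|=45/4
  updated: d(GLQ,M)=97/3
3. join GLQ+M (d=97/3) ⇒ GLMQ; edges |GLQ|=29/12, |M|=97/6
final tree: ((G:55/4,(L:5/2,Q:5/2):45/4):29/12,M:97/6)
total length: 583/12

((G:55/4,(L:5/2,Q:5/2):45/4):29/12,M:97/6)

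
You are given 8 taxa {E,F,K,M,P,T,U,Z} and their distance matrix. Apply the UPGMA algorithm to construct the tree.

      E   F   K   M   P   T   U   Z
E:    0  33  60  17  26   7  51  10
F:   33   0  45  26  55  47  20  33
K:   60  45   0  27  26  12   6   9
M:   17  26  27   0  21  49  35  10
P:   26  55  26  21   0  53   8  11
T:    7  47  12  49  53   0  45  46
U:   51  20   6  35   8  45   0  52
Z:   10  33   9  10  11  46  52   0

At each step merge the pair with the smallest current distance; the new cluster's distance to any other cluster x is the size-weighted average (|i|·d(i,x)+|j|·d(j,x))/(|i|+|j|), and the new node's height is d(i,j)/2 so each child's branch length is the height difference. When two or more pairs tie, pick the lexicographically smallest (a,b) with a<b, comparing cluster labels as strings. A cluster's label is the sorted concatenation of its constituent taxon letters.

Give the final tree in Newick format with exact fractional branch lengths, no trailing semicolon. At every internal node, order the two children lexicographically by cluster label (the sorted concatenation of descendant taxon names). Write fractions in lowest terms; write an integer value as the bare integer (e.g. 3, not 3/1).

((E:7/2,T:7/2):365/24,(F:179/10,((K:3,U:3):121/12,((M:5,Z:5):3,P:8):61/12):289/60):97/120)

1. join K+U (d=6) ⇒ KU; edges |K|=3, |U|=3
  updated: d(E,KU)=111/2, d(F,KU)=65/2, d(KU,M)=31, d(KU,P)=17, d(KU,T)=57/2, d(KU,Z)=61/2
2. join E+T (d=7) ⇒ ET; edges |E|=7/2, |T|=7/2
  updated: d(ET,F)=40, d(ET,KU)=42, d(ET,M)=33, d(ET,P)=79/2, d(ET,Z)=28
3. join M+Z (d=10) ⇒ MZ; edges |M|=5, |Z|=5
  updated: d(ET,MZ)=61/2, d(F,MZ)=59/2, d(KU,MZ)=123/4, d(MZ,P)=16
4. join MZ+P (d=16) ⇒ MPZ; edges |MZ|=3, |P|=8
  updated: d(ET,MPZ)=67/2, d(F,MPZ)=38, d(KU,MPZ)=157/6
5. join KU+MPZ (d=157/6) ⇒ KMPUZ; edges |KU|=121/12, |MPZ|=61/12
  updated: d(ET,KMPUZ)=369/10, d(F,KMPUZ)=179/5
6. join F+KMPUZ (d=179/5) ⇒ FKMPUZ; edges |F|=179/10, |KMPUZ|=289/60
  updated: d(ET,FKMPUZ)=449/12
7. join ET+FKMPUZ (d=449/12) ⇒ EFKMPTUZ; edges |ET|=365/24, |FKMPUZ|=97/120
final tree: ((E:7/2,T:7/2):365/24,(F:179/10,((K:3,U:3):121/12,((M:5,Z:5):3,P:8):61/12):289/60):97/120)
total length: 879/10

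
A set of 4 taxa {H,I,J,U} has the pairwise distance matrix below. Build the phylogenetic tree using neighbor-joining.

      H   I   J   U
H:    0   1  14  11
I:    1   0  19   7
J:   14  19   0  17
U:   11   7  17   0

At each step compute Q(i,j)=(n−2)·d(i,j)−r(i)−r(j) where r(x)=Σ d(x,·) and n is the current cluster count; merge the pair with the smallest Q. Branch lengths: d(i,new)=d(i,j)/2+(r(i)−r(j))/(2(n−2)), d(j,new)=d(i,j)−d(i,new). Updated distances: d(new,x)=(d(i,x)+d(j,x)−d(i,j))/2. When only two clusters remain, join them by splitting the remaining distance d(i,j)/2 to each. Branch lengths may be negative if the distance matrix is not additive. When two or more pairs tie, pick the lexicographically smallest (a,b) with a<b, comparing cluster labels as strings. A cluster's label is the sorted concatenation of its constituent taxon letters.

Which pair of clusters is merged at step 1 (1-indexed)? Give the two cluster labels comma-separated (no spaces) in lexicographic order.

H,I

1. join H+I (d=1, Q=-51) ⇒ HI; edges |H|=1/4, |I|=3/4
  updated: d(HI,J)=16, d(HI,U)=17/2
2. join HI+J (d=16, Q=-83/2) ⇒ HIJ; edges |HI|=15/4, |J|=49/4
  updated: d(HIJ,U)=19/4
3. join HIJ+U (d=19/4) ⇒ HIJU; edges |HIJ|=19/8, |U|=19/8
final tree: (((H:1/4,I:3/4):15/4,J:49/4):19/8,U:19/8)
total length: 87/4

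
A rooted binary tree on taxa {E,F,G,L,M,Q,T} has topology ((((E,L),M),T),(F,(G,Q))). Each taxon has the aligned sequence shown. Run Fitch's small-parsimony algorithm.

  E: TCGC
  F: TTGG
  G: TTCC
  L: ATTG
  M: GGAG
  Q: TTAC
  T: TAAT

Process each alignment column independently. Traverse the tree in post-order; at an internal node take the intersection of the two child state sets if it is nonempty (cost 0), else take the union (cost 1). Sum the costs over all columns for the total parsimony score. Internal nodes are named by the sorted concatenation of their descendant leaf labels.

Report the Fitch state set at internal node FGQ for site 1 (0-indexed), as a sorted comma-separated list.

T

[col 0] EL: children E:{T}, L:{A} ∪→ {A,T}; cost 1
[col 0] ELM: children EL:{A,T}, M:{G} ∪→ {A,G,T}; cost 1
[col 0] ELMT: children ELM:{A,G,T}, T:{T} ∩→ {T}; cost 0
[col 0] GQ: children G:{T}, Q:{T} ∩→ {T}; cost 0
[col 0] FGQ: children F:{T}, GQ:{T} ∩→ {T}; cost 0
[col 0] EFGLMQT: children ELMT:{T}, FGQ:{T} ∩→ {T}; cost 0
[col 1] EL: children E:{C}, L:{T} ∪→ {C,T}; cost 1
[col 1] ELM: children EL:{C,T}, M:{G} ∪→ {C,G,T}; cost 1
[col 1] ELMT: children ELM:{C,G,T}, T:{A} ∪→ {A,C,G,T}; cost 1
[col 1] GQ: children G:{T}, Q:{T} ∩→ {T}; cost 0
[col 1] FGQ: children F:{T}, GQ:{T} ∩→ {T}; cost 0
[col 1] EFGLMQT: children ELMT:{A,C,G,T}, FGQ:{T} ∩→ {T}; cost 0
[col 2] EL: children E:{G}, L:{T} ∪→ {G,T}; cost 1
[col 2] ELM: children EL:{G,T}, M:{A} ∪→ {A,G,T}; cost 1
[col 2] ELMT: children ELM:{A,G,T}, T:{A} ∩→ {A}; cost 0
[col 2] GQ: children G:{C}, Q:{A} ∪→ {A,C}; cost 1
[col 2] FGQ: children F:{G}, GQ:{A,C} ∪→ {A,C,G}; cost 1
[col 2] EFGLMQT: children ELMT:{A}, FGQ:{A,C,G} ∩→ {A}; cost 0
[col 3] EL: children E:{C}, L:{G} ∪→ {C,G}; cost 1
[col 3] ELM: children EL:{C,G}, M:{G} ∩→ {G}; cost 0
[col 3] ELMT: children ELM:{G}, T:{T} ∪→ {G,T}; cost 1
[col 3] GQ: children G:{C}, Q:{C} ∩→ {C}; cost 0
[col 3] FGQ: children F:{G}, GQ:{C} ∪→ {C,G}; cost 1
[col 3] EFGLMQT: children ELMT:{G,T}, FGQ:{C,G} ∩→ {G}; cost 0
per-site changes: [2, 3, 4, 3]; total = 12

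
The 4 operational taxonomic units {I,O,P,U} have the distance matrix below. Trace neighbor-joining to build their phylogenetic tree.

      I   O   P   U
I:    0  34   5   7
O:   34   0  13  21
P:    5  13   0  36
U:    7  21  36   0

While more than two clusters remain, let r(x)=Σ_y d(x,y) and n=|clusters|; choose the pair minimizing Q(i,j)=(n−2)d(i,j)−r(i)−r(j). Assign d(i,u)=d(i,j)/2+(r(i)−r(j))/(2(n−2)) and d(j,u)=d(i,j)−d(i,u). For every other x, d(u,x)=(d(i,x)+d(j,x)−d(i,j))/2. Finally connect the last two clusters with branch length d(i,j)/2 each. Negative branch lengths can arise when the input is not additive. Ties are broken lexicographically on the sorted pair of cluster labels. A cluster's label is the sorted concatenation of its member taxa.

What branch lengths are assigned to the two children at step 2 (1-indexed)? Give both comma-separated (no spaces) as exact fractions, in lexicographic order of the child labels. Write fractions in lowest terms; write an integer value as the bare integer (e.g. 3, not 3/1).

14,10

1. join I+U (d=7, Q=-96) ⇒ IU; edges |I|=-1, |U|=8
  updated: d(IU,O)=24, d(IU,P)=17
2. join IU+O (d=24, Q=-54) ⇒ IOU; edges |IU|=14, |O|=10
  updated: d(IOU,P)=3
3. join IOU+P (d=3) ⇒ IOPU; edges |IOU|=3/2, |P|=3/2
final tree: (((I:-1,U:8):14,O:10):3/2,P:3/2)
total length: 34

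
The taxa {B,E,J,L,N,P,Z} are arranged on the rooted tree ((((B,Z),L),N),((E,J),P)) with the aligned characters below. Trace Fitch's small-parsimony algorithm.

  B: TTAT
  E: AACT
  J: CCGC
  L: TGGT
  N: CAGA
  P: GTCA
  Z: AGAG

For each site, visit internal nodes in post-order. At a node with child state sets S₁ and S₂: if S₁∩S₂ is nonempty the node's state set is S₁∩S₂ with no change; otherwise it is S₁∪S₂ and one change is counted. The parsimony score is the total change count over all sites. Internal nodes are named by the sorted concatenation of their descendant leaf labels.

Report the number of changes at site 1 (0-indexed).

BZ@0: {T} ∪ {A} = {A,T} (union, +1)
BLZ@0: {A,T} ∩ {T} = {T} (intersection, +0)
BLNZ@0: {T} ∪ {C} = {C,T} (union, +1)
EJ@0: {A} ∪ {C} = {A,C} (union, +1)
EJP@0: {A,C} ∪ {G} = {A,C,G} (union, +1)
BEJLNPZ@0: {C,T} ∩ {A,C,G} = {C} (intersection, +0)
BZ@1: {T} ∪ {G} = {G,T} (union, +1)
BLZ@1: {G,T} ∩ {G} = {G} (intersection, +0)
BLNZ@1: {G} ∪ {A} = {A,G} (union, +1)
EJ@1: {A} ∪ {C} = {A,C} (union, +1)
EJP@1: {A,C} ∪ {T} = {A,C,T} (union, +1)
BEJLNPZ@1: {A,G} ∩ {A,C,T} = {A} (intersection, +0)
BZ@2: {A} ∩ {A} = {A} (intersection, +0)
BLZ@2: {A} ∪ {G} = {A,G} (union, +1)
BLNZ@2: {A,G} ∩ {G} = {G} (intersection, +0)
EJ@2: {C} ∪ {G} = {C,G} (union, +1)
EJP@2: {C,G} ∩ {C} = {C} (intersection, +0)
BEJLNPZ@2: {G} ∪ {C} = {C,G} (union, +1)
BZ@3: {T} ∪ {G} = {G,T} (union, +1)
BLZ@3: {G,T} ∩ {T} = {T} (intersection, +0)
BLNZ@3: {T} ∪ {A} = {A,T} (union, +1)
EJ@3: {T} ∪ {C} = {C,T} (union, +1)
EJP@3: {C,T} ∪ {A} = {A,C,T} (union, +1)
BEJLNPZ@3: {A,T} ∩ {A,C,T} = {A,T} (intersection, +0)
per-site changes: [4, 4, 3, 4]; total = 15

4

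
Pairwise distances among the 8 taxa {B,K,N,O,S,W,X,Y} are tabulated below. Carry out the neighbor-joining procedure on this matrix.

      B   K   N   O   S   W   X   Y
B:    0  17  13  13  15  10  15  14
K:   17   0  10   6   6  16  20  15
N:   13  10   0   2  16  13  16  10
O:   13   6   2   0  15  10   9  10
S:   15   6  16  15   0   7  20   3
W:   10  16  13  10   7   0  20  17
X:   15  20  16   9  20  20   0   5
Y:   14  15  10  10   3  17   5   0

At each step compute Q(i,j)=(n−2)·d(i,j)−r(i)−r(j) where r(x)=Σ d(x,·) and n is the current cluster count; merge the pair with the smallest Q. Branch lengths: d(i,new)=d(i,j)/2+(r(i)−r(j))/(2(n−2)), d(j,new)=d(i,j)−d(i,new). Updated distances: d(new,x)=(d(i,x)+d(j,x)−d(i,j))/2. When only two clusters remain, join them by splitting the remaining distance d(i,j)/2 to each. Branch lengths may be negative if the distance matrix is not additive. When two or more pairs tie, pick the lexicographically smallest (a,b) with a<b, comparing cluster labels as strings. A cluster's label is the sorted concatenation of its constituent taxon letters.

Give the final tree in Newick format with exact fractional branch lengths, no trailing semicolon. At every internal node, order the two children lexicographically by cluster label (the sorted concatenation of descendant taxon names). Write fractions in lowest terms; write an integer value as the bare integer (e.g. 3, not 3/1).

((((B:16/3,W:14/3):5/2,(K:16/5,S:14/5):13/4):5/4,(N:17/8,O:-1/8):23/8):39/16,(X:61/12,Y:-1/12):39/16)

iteration 1: select X,Y (d=5, Q=-149); attach at lengths (61/12, -1/12); label the merged cluster XY
  updated: d(B,XY)=12, d(K,XY)=15, d(N,XY)=21/2, d(O,XY)=7, d(S,XY)=9, d(W,XY)=16
iteration 2: select K,S (d=6, Q=-108); attach at lengths (16/5, 14/5); label the merged cluster KS
  updated: d(B,KS)=13, d(KS,N)=10, d(KS,O)=15/2, d(KS,W)=17/2, d(KS,XY)=9
iteration 3: select N,O (d=2, Q=-80); attach at lengths (17/8, -1/8); label the merged cluster NO
  updated: d(B,NO)=12, d(KS,NO)=31/4, d(NO,W)=21/2, d(NO,XY)=31/4
iteration 4: select B,W (d=10, Q=-62); attach at lengths (16/3, 14/3); label the merged cluster BW
  updated: d(BW,KS)=23/4, d(BW,NO)=25/4, d(BW,XY)=9
iteration 5: select BW,KS (d=23/4, Q=-32); attach at lengths (5/2, 13/4); label the merged cluster BKSW
  updated: d(BKSW,NO)=33/8, d(BKSW,XY)=49/8
iteration 6: select BKSW,NO (d=33/8, Q=-18); attach at lengths (5/4, 23/8); label the merged cluster BKNOSW
  updated: d(BKNOSW,XY)=39/8
iteration 7: select BKNOSW,XY (d=39/8); attach at lengths (39/16, 39/16); label the merged cluster BKNOSWXY
final tree: ((((B:16/3,W:14/3):5/2,(K:16/5,S:14/5):13/4):5/4,(N:17/8,O:-1/8):23/8):39/16,(X:61/12,Y:-1/12):39/16)
total length: 151/4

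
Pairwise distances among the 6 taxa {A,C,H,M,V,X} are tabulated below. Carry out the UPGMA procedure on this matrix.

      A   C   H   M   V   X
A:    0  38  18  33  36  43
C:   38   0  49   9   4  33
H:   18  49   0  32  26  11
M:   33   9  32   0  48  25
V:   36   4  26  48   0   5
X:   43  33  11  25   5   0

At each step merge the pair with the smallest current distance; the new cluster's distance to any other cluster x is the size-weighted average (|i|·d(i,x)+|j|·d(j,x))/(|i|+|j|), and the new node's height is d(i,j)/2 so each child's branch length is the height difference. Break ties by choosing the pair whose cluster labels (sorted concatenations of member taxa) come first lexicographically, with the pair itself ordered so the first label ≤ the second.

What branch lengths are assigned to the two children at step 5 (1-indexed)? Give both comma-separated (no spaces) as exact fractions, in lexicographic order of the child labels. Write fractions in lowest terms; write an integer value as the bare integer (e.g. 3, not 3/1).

1. join C+V (d=4) ⇒ CV; edges |C|=2, |V|=2
  updated: d(A,CV)=37, d(CV,H)=75/2, d(CV,M)=57/2, d(CV,X)=19
2. join H+X (d=11) ⇒ HX; edges |H|=11/2, |X|=11/2
  updated: d(A,HX)=61/2, d(CV,HX)=113/4, d(HX,M)=57/2
3. join CV+HX (d=113/4) ⇒ CHVX; edges |CV|=97/8, |HX|=69/8
  updated: d(A,CHVX)=135/4, d(CHVX,M)=57/2
4. join CHVX+M (d=57/2) ⇒ CHMVX; edges |CHVX|=1/8, |M|=57/4
  updated: d(A,CHMVX)=168/5
5. join A+CHMVX (d=168/5) ⇒ ACHMVX; edges |A|=84/5, |CHMVX|=51/20
final tree: (A:84/5,(((C:2,V:2):97/8,(H:11/2,X:11/2):69/8):1/8,M:57/4):51/20)
total length: 2779/40

84/5,51/20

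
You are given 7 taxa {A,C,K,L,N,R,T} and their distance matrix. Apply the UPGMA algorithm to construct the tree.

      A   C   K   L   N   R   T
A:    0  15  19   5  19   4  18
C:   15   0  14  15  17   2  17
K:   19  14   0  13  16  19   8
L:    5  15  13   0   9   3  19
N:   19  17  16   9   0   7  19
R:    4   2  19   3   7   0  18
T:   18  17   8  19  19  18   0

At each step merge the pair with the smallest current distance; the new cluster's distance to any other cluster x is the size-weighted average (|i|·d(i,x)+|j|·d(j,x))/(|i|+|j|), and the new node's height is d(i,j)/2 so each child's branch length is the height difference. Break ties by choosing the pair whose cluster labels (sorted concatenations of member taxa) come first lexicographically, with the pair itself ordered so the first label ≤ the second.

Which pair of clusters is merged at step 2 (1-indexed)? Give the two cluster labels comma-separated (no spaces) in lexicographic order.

iteration 1: select C,R (d=2); attach at lengths (1, 1); label the merged cluster CR
  updated: d(A,CR)=19/2, d(CR,K)=33/2, d(CR,L)=9, d(CR,N)=12, d(CR,T)=35/2
iteration 2: select A,L (d=5); attach at lengths (5/2, 5/2); label the merged cluster AL
  updated: d(AL,CR)=37/4, d(AL,K)=16, d(AL,N)=14, d(AL,T)=37/2
iteration 3: select K,T (d=8); attach at lengths (4, 4); label the merged cluster KT
  updated: d(AL,KT)=69/4, d(CR,KT)=17, d(KT,N)=35/2
iteration 4: select AL,CR (d=37/4); attach at lengths (17/8, 29/8); label the merged cluster ACLR
  updated: d(ACLR,KT)=137/8, d(ACLR,N)=13
iteration 5: select ACLR,N (d=13); attach at lengths (15/8, 13/2); label the merged cluster ACLNR
  updated: d(ACLNR,KT)=86/5
iteration 6: select ACLNR,KT (d=86/5); attach at lengths (21/10, 23/5); label the merged cluster ACKLNRT
final tree: ((((A:5/2,L:5/2):17/8,(C:1,R:1):29/8):15/8,N:13/2):21/10,(K:4,T:4):23/5)
total length: 1433/40

A,L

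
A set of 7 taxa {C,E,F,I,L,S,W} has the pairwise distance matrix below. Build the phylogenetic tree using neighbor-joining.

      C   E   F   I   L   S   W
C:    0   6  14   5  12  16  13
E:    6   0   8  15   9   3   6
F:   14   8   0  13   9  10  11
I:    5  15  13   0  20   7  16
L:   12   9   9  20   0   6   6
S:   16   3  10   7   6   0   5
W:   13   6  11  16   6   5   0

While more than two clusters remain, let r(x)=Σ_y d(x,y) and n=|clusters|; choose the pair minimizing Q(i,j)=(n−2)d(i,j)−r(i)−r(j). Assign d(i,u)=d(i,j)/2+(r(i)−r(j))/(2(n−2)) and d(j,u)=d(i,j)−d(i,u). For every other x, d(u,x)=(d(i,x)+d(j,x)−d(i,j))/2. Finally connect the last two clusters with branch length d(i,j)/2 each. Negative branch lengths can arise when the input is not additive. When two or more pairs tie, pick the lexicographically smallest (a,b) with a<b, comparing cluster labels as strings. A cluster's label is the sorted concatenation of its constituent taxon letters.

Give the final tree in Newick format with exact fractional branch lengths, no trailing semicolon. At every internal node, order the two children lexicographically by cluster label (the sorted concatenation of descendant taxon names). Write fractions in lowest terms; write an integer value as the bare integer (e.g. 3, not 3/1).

iteration 1: select C,I (d=5, Q=-117); attach at lengths (3/2, 7/2); label the merged cluster CI
  updated: d(CI,E)=8, d(CI,F)=11, d(CI,L)=27/2, d(CI,S)=9, d(CI,W)=12
iteration 2: select L,W (d=6, Q=-119/2); attach at lengths (55/16, 41/16); label the merged cluster LW
  updated: d(CI,LW)=39/4, d(E,LW)=9/2, d(F,LW)=7, d(LW,S)=5/2
iteration 3: select CI,F (d=11, Q=-163/4); attach at lengths (139/24, 125/24); label the merged cluster CFI
  updated: d(CFI,E)=5/2, d(CFI,LW)=23/8, d(CFI,S)=4
iteration 4: select CFI,E (d=5/2, Q=-115/8); attach at lengths (35/32, 45/32); label the merged cluster CEFI
  updated: d(CEFI,LW)=39/16, d(CEFI,S)=9/4
iteration 5: select CEFI,LW (d=39/16, Q=-115/16); attach at lengths (35/32, 43/32); label the merged cluster CEFILW
  updated: d(CEFILW,S)=37/32
iteration 6: select CEFILW,S (d=37/32); attach at lengths (37/64, 37/64); label the merged cluster CEFILSW
final tree: (((((C:3/2,I:7/2):139/24,F:125/24):35/32,E:45/32):35/32,(L:55/16,W:41/16):43/32):37/64,S:37/64)
total length: 899/32

(((((C:3/2,I:7/2):139/24,F:125/24):35/32,E:45/32):35/32,(L:55/16,W:41/16):43/32):37/64,S:37/64)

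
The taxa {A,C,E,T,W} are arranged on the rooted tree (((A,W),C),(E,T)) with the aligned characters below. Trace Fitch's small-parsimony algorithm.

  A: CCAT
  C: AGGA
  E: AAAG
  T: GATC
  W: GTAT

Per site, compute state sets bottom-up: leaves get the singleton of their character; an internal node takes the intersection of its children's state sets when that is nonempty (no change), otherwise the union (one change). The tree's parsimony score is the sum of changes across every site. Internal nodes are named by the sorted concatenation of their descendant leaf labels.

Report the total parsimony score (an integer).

11

AW@0: {C} ∪ {G} = {C,G} (union, +1)
ACW@0: {C,G} ∪ {A} = {A,C,G} (union, +1)
ET@0: {A} ∪ {G} = {A,G} (union, +1)
ACETW@0: {A,C,G} ∩ {A,G} = {A,G} (intersection, +0)
AW@1: {C} ∪ {T} = {C,T} (union, +1)
ACW@1: {C,T} ∪ {G} = {C,G,T} (union, +1)
ET@1: {A} ∩ {A} = {A} (intersection, +0)
ACETW@1: {C,G,T} ∪ {A} = {A,C,G,T} (union, +1)
AW@2: {A} ∩ {A} = {A} (intersection, +0)
ACW@2: {A} ∪ {G} = {A,G} (union, +1)
ET@2: {A} ∪ {T} = {A,T} (union, +1)
ACETW@2: {A,G} ∩ {A,T} = {A} (intersection, +0)
AW@3: {T} ∩ {T} = {T} (intersection, +0)
ACW@3: {T} ∪ {A} = {A,T} (union, +1)
ET@3: {G} ∪ {C} = {C,G} (union, +1)
ACETW@3: {A,T} ∪ {C,G} = {A,C,G,T} (union, +1)
per-site changes: [3, 3, 2, 3]; total = 11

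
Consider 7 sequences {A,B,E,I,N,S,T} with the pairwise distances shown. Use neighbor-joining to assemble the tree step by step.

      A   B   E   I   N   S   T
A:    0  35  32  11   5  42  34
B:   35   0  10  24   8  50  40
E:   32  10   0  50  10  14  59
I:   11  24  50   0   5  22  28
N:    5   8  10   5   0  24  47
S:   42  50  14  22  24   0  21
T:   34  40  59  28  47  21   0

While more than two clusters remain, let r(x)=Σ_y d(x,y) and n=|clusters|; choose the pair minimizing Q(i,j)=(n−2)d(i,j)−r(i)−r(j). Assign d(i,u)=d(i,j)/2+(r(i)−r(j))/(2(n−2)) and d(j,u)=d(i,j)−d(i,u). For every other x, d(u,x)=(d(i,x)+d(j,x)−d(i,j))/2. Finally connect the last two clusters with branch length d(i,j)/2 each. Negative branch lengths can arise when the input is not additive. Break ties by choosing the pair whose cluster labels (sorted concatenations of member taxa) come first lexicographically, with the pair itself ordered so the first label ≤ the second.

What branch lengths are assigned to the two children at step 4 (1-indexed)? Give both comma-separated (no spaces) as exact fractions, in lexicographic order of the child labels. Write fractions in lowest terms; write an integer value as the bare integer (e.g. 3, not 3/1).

1. join S+T (d=21, Q=-297) ⇒ ST; edges |S|=49/10, |T|=161/10
  updated: d(A,ST)=55/2, d(B,ST)=69/2, d(E,ST)=26, d(I,ST)=29/2, d(N,ST)=25
2. join B+E (d=10, Q=-399/2) ⇒ BE; edges |B|=47/16, |E|=113/16
  updated: d(A,BE)=57/2, d(BE,I)=32, d(BE,N)=4, d(BE,ST)=101/4
3. join BE+N (d=4, Q=-467/4) ⇒ BEN; edges |BE|=251/24, |N|=-155/24
  updated: d(A,BEN)=59/4, d(BEN,I)=33/2, d(BEN,ST)=185/8
4. join A+BEN (d=59/4, Q=-625/8) ⇒ ABEN; edges |A|=227/32, |BEN|=245/32
  updated: d(ABEN,I)=51/8, d(ABEN,ST)=287/16
5. join ABEN+I (d=51/8, Q=-621/16) ⇒ ABEIN; edges |ABEN|=157/32, |I|=47/32
  updated: d(ABEIN,ST)=417/32
6. join ABEIN+ST (d=417/32) ⇒ ABEINST; edges |ABEIN|=417/64, |ST|=417/64
final tree: (((A:227/32,((B:47/16,E:113/16):251/24,N:-155/24):245/32):157/32,I:47/32):417/64,(S:49/10,T:161/10):417/64)
total length: 2213/32

227/32,245/32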